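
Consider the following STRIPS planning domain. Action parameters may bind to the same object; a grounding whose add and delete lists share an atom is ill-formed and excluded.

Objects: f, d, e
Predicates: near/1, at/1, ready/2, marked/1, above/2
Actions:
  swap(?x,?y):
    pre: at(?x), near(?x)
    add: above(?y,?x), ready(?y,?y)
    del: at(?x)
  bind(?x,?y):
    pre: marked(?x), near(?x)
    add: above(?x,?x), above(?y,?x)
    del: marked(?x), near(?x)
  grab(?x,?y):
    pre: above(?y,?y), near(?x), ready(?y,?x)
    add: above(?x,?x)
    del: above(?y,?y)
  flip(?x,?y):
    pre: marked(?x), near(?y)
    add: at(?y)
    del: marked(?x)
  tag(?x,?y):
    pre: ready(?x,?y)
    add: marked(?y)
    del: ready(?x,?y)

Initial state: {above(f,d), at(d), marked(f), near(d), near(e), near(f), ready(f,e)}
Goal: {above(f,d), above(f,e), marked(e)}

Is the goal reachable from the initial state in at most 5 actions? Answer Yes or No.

1. flip(f,e)  →  {above(f,d), at(d), at(e), near(d), near(e), near(f), ready(f,e)}
2. swap(e,f)  →  {above(f,d), above(f,e), at(d), near(d), near(e), near(f), ready(f,e), ready(f,f)}
3. tag(f,e)  →  {above(f,d), above(f,e), at(d), marked(e), near(d), near(e), near(f), ready(f,f)}
optimal plan length = 3; 3 ≤ 5

Yes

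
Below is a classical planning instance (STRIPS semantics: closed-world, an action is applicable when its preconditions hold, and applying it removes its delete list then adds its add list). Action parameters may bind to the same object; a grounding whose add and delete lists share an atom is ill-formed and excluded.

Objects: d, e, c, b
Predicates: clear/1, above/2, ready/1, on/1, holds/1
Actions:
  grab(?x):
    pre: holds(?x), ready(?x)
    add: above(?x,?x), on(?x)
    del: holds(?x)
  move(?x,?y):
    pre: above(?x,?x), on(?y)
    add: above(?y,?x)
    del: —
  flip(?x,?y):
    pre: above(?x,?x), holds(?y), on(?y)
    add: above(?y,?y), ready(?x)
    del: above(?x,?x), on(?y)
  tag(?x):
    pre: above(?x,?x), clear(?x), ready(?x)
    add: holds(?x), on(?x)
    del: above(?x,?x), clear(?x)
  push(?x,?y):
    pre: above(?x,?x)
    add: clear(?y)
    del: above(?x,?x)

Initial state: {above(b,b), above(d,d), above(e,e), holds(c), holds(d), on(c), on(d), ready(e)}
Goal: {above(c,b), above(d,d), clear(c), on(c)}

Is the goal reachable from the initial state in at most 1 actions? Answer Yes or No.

1. move(b,c)  →  {above(b,b), above(c,b), above(d,d), above(e,e), holds(c), holds(d), on(c), on(d), ready(e)}
2. push(e,c)  →  {above(b,b), above(c,b), above(d,d), clear(c), holds(c), holds(d), on(c), on(d), ready(e)}
optimal plan length = 2; 2 > 1

No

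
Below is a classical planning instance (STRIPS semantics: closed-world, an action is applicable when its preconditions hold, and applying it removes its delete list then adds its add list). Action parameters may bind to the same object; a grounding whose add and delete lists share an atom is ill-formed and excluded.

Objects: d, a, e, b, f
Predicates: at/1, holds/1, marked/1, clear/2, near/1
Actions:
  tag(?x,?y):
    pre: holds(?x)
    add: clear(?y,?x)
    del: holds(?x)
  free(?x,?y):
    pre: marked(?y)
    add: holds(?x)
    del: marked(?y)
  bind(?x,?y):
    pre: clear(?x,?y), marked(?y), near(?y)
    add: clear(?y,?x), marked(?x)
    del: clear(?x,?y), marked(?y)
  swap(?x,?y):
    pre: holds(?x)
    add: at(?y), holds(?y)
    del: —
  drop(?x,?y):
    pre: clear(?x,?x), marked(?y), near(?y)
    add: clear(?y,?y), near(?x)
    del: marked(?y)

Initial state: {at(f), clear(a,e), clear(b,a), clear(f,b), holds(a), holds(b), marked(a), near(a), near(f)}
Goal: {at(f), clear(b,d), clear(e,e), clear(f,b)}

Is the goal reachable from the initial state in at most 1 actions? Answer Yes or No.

No

1. free(d,a)  →  {at(f), clear(a,e), clear(b,a), clear(f,b), holds(a), holds(b), holds(d), near(a), near(f)}
2. tag(d,b)  →  {at(f), clear(a,e), clear(b,a), clear(b,d), clear(f,b), holds(a), holds(b), near(a), near(f)}
3. swap(a,e)  →  {at(e), at(f), clear(a,e), clear(b,a), clear(b,d), clear(f,b), holds(a), holds(b), holds(e), near(a), near(f)}
4. tag(e,e)  →  {at(e), at(f), clear(a,e), clear(b,a), clear(b,d), clear(e,e), clear(f,b), holds(a), holds(b), near(a), near(f)}
optimal plan length = 4; 4 > 1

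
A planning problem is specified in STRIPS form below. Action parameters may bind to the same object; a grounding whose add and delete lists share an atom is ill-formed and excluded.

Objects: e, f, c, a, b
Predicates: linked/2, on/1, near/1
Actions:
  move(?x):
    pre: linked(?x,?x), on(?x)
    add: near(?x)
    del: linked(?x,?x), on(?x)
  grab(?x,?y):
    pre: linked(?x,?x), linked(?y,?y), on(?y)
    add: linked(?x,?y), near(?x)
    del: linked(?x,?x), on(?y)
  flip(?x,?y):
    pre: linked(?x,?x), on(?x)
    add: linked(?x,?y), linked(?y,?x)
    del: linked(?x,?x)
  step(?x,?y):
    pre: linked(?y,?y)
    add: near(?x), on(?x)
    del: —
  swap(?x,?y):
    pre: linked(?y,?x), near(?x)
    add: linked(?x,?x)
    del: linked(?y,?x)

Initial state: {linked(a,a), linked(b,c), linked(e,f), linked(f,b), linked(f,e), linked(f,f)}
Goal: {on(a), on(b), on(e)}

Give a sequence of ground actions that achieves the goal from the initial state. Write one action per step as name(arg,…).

step(e,f); step(a,f); step(b,f)

1. step(e,f)  →  {linked(a,a), linked(b,c), linked(e,f), linked(f,b), linked(f,e), linked(f,f), near(e), on(e)}
2. step(a,f)  →  {linked(a,a), linked(b,c), linked(e,f), linked(f,b), linked(f,e), linked(f,f), near(a), near(e), on(a), on(e)}
3. step(b,f)  →  {linked(a,a), linked(b,c), linked(e,f), linked(f,b), linked(f,e), linked(f,f), near(a), near(b), near(e), on(a), on(b), on(e)}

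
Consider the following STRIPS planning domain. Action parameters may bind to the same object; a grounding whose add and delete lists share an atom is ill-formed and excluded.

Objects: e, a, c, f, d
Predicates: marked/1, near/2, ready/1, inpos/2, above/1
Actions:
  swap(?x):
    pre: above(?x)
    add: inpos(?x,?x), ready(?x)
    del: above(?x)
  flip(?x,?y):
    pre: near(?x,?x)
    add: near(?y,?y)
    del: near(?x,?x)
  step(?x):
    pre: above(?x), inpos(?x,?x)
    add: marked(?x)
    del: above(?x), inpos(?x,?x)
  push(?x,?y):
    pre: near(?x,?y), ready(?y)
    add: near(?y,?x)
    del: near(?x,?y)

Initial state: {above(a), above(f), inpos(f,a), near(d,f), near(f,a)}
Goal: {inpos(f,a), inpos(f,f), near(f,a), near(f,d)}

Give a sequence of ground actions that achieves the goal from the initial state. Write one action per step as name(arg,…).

1. swap(f)  →  {above(a), inpos(f,a), inpos(f,f), near(d,f), near(f,a), ready(f)}
2. push(d,f)  →  {above(a), inpos(f,a), inpos(f,f), near(f,a), near(f,d), ready(f)}

swap(f); push(d,f)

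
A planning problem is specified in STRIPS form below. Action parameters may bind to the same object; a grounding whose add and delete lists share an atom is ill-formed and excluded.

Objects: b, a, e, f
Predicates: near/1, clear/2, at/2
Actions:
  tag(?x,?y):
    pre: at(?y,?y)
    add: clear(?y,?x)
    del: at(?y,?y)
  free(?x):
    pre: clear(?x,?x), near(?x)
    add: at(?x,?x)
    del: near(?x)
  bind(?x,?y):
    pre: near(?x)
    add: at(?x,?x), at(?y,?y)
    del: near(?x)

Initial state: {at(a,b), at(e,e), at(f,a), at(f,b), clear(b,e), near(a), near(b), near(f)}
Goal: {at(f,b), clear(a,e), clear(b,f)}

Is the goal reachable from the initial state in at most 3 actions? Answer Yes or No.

Yes

1. bind(b,a)  →  {at(a,a), at(a,b), at(b,b), at(e,e), at(f,a), at(f,b), clear(b,e), near(a), near(f)}
2. tag(e,a)  →  {at(a,b), at(b,b), at(e,e), at(f,a), at(f,b), clear(a,e), clear(b,e), near(a), near(f)}
3. tag(f,b)  →  {at(a,b), at(e,e), at(f,a), at(f,b), clear(a,e), clear(b,e), clear(b,f), near(a), near(f)}
optimal plan length = 3; 3 ≤ 3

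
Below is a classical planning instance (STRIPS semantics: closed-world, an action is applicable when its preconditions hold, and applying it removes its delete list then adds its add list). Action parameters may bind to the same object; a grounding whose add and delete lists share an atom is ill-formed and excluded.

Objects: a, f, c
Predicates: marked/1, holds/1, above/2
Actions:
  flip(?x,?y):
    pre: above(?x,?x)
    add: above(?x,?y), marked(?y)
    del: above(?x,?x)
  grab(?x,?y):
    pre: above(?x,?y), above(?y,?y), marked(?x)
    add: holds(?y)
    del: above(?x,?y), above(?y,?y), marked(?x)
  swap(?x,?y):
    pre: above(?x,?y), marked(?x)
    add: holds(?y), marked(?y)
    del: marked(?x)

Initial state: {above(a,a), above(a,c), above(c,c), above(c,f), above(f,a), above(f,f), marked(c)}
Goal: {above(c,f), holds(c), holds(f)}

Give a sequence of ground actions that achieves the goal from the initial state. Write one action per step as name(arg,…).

1. flip(a,f)  →  {above(a,c), above(a,f), above(c,c), above(c,f), above(f,a), above(f,f), marked(c), marked(f)}
2. grab(f,f)  →  {above(a,c), above(a,f), above(c,c), above(c,f), above(f,a), holds(f), marked(c)}
3. grab(c,c)  →  {above(a,c), above(a,f), above(c,f), above(f,a), holds(c), holds(f)}

flip(a,f); grab(f,f); grab(c,c)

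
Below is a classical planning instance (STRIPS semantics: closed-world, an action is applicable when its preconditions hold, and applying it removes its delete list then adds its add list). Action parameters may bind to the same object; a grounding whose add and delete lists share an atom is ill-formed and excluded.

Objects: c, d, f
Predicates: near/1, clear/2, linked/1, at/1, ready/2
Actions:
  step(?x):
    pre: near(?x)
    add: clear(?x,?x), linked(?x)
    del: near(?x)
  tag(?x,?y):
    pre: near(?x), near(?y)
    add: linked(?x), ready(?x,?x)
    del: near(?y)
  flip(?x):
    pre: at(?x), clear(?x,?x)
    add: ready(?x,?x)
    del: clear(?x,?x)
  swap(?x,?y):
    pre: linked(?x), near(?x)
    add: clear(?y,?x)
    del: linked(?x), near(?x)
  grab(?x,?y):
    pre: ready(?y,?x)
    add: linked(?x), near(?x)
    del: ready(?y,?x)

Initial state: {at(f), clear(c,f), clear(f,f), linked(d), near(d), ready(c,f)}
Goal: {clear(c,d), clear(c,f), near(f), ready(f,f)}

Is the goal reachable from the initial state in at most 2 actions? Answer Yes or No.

No

1. flip(f)  →  {at(f), clear(c,f), linked(d), near(d), ready(c,f), ready(f,f)}
2. swap(d,c)  →  {at(f), clear(c,d), clear(c,f), ready(c,f), ready(f,f)}
3. grab(f,c)  →  {at(f), clear(c,d), clear(c,f), linked(f), near(f), ready(f,f)}
optimal plan length = 3; 3 > 2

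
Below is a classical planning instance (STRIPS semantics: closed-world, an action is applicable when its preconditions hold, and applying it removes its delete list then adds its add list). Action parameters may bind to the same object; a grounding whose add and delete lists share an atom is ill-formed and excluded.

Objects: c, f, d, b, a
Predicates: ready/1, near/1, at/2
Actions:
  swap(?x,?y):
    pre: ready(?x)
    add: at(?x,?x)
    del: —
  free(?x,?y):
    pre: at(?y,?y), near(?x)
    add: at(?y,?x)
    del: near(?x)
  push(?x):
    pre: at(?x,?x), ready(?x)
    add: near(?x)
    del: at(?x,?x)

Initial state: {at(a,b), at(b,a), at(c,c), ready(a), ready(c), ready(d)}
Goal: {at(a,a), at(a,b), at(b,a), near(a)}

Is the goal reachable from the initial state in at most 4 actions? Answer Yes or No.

Yes

1. swap(a,c)  →  {at(a,a), at(a,b), at(b,a), at(c,c), ready(a), ready(c), ready(d)}
2. push(a)  →  {at(a,b), at(b,a), at(c,c), near(a), ready(a), ready(c), ready(d)}
3. swap(a,c)  →  {at(a,a), at(a,b), at(b,a), at(c,c), near(a), ready(a), ready(c), ready(d)}
optimal plan length = 3; 3 ≤ 4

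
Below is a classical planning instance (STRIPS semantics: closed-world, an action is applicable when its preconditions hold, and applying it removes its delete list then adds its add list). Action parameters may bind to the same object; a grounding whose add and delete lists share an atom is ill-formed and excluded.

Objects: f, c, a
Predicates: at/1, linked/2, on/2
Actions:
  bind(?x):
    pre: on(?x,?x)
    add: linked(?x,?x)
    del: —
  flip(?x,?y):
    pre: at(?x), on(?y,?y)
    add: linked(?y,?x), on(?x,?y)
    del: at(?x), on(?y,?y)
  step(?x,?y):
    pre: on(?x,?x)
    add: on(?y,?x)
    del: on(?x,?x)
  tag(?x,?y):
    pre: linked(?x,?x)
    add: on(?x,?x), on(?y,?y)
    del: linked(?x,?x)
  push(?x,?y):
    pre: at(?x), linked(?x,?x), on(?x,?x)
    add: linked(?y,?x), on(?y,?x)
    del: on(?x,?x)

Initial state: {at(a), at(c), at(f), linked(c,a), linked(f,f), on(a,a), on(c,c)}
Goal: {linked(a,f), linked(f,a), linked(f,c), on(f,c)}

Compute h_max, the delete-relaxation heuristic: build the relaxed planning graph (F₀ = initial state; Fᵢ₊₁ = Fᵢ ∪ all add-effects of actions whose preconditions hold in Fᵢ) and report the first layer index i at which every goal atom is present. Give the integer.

2

F0 = init (7 atoms)
F1 = F0 ∪ {linked(a,a), linked(a,c), linked(a,f), linked(c,c), linked(c,f), on(a,c), on(c,a), on(f,a), on(f,c), on(f,f)}  (17 atoms)
F2 = F1 ∪ {linked(f,a), linked(f,c), on(a,f), on(c,f)}  (21 atoms)
goal ⊆ F2  ⇒  h_max = 2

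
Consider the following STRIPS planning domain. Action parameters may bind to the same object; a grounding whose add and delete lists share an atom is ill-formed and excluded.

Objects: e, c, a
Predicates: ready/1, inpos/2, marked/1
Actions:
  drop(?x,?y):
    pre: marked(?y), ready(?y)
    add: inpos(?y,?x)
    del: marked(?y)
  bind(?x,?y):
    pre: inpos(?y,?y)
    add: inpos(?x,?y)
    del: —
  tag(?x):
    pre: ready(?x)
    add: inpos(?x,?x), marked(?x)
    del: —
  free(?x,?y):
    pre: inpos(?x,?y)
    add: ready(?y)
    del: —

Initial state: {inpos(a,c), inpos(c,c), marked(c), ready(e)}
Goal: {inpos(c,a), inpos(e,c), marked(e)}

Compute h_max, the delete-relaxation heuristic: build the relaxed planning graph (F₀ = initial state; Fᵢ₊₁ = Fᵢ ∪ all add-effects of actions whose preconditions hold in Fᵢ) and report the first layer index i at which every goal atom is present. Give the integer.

2

F0 = init (4 atoms)
F1 = F0 ∪ {inpos(e,c), inpos(e,e), marked(e), ready(c)}  (8 atoms)
F2 = F1 ∪ {inpos(a,e), inpos(c,a), inpos(c,e), inpos(e,a)}  (12 atoms)
goal ⊆ F2  ⇒  h_max = 2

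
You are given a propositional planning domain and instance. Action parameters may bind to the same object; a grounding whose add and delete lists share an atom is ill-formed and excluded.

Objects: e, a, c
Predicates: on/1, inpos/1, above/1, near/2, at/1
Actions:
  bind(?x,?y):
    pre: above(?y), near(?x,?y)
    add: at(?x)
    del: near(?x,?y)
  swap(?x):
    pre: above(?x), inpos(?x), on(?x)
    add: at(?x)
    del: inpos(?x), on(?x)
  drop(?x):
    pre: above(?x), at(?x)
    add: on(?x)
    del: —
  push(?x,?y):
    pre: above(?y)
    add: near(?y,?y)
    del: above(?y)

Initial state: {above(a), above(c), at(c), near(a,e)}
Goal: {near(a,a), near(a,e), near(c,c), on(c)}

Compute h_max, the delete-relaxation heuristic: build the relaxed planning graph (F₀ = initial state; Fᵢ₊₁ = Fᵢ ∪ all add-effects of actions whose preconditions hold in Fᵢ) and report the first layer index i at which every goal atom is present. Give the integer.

1

F0 = init (4 atoms)
F1 = F0 ∪ {near(a,a), near(c,c), on(c)}  (7 atoms)
goal ⊆ F1  ⇒  h_max = 1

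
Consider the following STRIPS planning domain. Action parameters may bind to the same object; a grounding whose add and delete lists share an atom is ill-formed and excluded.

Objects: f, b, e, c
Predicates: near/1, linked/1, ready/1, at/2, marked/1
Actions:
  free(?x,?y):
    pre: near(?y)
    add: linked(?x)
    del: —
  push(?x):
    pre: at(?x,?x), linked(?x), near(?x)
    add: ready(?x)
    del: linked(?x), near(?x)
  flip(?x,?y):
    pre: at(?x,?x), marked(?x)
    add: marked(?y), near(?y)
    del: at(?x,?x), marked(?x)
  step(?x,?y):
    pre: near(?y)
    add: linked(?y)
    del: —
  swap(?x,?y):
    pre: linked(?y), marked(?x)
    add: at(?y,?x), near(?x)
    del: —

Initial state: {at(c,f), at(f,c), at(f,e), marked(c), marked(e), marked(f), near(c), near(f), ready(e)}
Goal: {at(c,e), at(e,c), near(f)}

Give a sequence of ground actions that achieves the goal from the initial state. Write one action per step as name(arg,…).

free(e,f); free(c,f); swap(e,c); swap(c,e)

1. free(e,f)  →  {at(c,f), at(f,c), at(f,e), linked(e), marked(c), marked(e), marked(f), near(c), near(f), ready(e)}
2. free(c,f)  →  {at(c,f), at(f,c), at(f,e), linked(c), linked(e), marked(c), marked(e), marked(f), near(c), near(f), ready(e)}
3. swap(e,c)  →  {at(c,e), at(c,f), at(f,c), at(f,e), linked(c), linked(e), marked(c), marked(e), marked(f), near(c), near(e), near(f), ready(e)}
4. swap(c,e)  →  {at(c,e), at(c,f), at(e,c), at(f,c), at(f,e), linked(c), linked(e), marked(c), marked(e), marked(f), near(c), near(e), near(f), ready(e)}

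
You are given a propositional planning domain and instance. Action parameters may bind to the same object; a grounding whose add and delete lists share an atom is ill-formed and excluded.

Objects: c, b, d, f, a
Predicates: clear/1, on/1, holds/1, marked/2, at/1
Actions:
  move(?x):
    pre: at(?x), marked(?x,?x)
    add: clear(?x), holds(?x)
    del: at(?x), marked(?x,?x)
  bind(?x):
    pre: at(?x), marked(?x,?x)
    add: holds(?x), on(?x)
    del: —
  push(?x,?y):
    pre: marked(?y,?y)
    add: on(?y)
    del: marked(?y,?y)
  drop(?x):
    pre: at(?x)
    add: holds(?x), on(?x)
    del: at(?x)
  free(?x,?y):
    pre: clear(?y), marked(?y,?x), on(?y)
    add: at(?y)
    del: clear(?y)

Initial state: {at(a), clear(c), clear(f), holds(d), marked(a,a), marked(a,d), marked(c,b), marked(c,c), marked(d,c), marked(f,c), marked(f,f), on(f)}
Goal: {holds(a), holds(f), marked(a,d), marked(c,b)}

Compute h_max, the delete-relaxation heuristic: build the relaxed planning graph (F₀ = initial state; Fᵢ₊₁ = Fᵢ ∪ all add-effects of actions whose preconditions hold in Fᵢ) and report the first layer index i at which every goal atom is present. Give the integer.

F0 = init (12 atoms)
F1 = F0 ∪ {at(f), clear(a), holds(a), on(a), on(c)}  (17 atoms)
F2 = F1 ∪ {at(c), holds(f)}  (19 atoms)
goal ⊆ F2  ⇒  h_max = 2

2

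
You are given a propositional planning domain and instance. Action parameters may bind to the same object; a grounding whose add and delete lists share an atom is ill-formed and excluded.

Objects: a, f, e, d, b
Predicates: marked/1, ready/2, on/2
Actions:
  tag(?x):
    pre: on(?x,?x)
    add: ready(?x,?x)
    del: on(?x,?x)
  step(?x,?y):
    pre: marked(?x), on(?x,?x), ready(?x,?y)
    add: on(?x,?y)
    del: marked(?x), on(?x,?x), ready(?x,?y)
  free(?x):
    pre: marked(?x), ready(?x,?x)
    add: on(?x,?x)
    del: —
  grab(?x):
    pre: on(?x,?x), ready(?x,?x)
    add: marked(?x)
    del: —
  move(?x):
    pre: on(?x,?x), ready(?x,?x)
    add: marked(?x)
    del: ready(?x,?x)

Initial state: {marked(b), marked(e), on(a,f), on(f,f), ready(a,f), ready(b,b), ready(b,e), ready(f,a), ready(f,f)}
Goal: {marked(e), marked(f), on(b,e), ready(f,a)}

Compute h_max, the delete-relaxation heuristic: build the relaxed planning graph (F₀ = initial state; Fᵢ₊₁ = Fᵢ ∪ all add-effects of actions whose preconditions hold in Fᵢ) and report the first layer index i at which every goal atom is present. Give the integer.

F0 = init (9 atoms)
F1 = F0 ∪ {marked(f), on(b,b)}  (11 atoms)
F2 = F1 ∪ {on(b,e), on(f,a)}  (13 atoms)
goal ⊆ F2  ⇒  h_max = 2

2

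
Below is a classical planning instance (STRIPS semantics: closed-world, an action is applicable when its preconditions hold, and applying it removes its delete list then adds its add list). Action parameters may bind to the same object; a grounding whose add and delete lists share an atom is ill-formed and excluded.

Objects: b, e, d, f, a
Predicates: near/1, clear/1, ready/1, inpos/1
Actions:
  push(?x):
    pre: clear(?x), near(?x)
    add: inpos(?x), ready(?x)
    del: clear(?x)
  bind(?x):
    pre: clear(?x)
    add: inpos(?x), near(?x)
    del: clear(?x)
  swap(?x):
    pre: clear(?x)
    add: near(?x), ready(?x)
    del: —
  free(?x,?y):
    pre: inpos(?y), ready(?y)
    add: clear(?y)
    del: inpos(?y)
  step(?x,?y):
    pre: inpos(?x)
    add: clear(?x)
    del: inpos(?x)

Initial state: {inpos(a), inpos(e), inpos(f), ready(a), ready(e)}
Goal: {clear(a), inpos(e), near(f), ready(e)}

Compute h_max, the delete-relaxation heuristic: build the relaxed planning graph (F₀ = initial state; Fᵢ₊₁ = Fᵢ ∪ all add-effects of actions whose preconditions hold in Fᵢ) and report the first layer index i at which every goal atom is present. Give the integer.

F0 = init (5 atoms)
F1 = F0 ∪ {clear(a), clear(e), clear(f)}  (8 atoms)
F2 = F1 ∪ {near(a), near(e), near(f), ready(f)}  (12 atoms)
goal ⊆ F2  ⇒  h_max = 2

2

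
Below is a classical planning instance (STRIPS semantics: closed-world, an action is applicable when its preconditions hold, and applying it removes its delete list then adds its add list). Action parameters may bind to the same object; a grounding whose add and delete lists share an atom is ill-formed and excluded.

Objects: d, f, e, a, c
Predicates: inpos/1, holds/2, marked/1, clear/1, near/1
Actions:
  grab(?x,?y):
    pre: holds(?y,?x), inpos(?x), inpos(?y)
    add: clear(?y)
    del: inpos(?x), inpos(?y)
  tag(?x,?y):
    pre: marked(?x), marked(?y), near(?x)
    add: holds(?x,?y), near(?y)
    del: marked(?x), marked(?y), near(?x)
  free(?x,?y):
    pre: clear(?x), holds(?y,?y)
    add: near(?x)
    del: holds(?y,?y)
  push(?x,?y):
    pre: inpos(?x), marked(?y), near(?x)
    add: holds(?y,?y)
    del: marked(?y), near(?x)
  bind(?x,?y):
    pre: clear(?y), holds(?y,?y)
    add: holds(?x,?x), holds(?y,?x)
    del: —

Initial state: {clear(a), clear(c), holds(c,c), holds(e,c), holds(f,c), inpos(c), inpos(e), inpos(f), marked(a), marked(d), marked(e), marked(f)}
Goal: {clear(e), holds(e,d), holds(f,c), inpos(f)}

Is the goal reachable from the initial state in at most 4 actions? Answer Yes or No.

1. grab(c,e)  →  {clear(a), clear(c), clear(e), holds(c,c), holds(e,c), holds(f,c), inpos(f), marked(a), marked(d), marked(e), marked(f)}
2. free(e,c)  →  {clear(a), clear(c), clear(e), holds(e,c), holds(f,c), inpos(f), marked(a), marked(d), marked(e), marked(f), near(e)}
3. tag(e,d)  →  {clear(a), clear(c), clear(e), holds(e,c), holds(e,d), holds(f,c), inpos(f), marked(a), marked(f), near(d)}
optimal plan length = 3; 3 ≤ 4

Yes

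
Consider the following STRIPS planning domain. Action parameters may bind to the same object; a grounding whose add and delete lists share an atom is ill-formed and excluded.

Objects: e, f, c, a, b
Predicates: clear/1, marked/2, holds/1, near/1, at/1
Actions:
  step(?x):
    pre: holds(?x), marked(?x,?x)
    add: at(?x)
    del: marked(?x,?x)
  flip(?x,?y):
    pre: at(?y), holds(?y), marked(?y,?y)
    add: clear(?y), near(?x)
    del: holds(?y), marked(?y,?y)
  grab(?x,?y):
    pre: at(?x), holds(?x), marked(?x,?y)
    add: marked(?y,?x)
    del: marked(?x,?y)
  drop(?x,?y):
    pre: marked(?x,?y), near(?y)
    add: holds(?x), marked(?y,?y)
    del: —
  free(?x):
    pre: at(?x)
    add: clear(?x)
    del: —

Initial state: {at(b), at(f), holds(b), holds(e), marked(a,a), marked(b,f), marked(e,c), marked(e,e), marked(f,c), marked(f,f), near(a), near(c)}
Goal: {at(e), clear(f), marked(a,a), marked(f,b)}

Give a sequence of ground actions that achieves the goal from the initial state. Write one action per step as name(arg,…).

step(e); grab(b,f); free(f)

1. step(e)  →  {at(b), at(e), at(f), holds(b), holds(e), marked(a,a), marked(b,f), marked(e,c), marked(f,c), marked(f,f), near(a), near(c)}
2. grab(b,f)  →  {at(b), at(e), at(f), holds(b), holds(e), marked(a,a), marked(e,c), marked(f,b), marked(f,c), marked(f,f), near(a), near(c)}
3. free(f)  →  {at(b), at(e), at(f), clear(f), holds(b), holds(e), marked(a,a), marked(e,c), marked(f,b), marked(f,c), marked(f,f), near(a), near(c)}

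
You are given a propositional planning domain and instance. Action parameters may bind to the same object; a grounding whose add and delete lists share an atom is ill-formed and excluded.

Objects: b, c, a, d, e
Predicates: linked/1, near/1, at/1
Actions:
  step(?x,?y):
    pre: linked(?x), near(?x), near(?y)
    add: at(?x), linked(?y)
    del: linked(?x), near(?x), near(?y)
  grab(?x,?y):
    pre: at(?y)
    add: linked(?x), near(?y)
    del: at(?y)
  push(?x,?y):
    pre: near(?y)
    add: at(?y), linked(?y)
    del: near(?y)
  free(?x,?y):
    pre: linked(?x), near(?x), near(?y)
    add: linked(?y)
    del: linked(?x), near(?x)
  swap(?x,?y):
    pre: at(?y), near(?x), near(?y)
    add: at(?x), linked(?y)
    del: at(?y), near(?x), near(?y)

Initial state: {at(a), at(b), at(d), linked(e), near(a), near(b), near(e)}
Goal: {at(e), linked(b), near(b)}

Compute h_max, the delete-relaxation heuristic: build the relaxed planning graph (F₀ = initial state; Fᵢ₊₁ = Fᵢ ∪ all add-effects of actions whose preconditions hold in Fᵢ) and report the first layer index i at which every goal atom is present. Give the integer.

F0 = init (7 atoms)
F1 = F0 ∪ {at(e), linked(a), linked(b), linked(c), linked(d), near(d)}  (13 atoms)
goal ⊆ F1  ⇒  h_max = 1

1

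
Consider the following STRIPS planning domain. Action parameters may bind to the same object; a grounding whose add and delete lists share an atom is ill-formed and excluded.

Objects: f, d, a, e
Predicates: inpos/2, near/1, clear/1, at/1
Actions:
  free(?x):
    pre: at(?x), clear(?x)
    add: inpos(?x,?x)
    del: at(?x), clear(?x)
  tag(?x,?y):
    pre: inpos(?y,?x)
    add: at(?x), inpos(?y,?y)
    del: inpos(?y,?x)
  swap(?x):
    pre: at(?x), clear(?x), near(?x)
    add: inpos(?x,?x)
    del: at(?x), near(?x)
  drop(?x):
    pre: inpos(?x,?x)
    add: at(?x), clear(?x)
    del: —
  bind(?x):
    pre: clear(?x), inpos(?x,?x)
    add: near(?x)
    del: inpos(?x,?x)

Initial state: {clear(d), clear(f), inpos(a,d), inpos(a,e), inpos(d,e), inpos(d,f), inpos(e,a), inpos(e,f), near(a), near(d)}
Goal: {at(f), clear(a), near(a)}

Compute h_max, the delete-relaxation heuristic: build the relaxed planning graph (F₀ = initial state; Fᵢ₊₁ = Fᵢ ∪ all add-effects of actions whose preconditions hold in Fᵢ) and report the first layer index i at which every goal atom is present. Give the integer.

F0 = init (10 atoms)
F1 = F0 ∪ {at(a), at(d), at(e), at(f), inpos(a,a), inpos(d,d), inpos(e,e)}  (17 atoms)
F2 = F1 ∪ {clear(a), clear(e), inpos(f,f)}  (20 atoms)
goal ⊆ F2  ⇒  h_max = 2

2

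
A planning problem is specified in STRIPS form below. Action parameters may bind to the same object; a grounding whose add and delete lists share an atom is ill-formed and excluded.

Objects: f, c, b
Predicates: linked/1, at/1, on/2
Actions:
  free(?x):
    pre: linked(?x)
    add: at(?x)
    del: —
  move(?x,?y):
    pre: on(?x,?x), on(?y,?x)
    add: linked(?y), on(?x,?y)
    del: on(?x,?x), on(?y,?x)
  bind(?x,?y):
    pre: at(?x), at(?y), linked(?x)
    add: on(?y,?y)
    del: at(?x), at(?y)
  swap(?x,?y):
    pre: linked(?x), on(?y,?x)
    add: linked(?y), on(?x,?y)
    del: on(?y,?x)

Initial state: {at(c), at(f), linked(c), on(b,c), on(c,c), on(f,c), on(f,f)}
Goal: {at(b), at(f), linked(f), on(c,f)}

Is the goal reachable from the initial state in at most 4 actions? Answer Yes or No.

1. move(c,f)  →  {at(c), at(f), linked(c), linked(f), on(b,c), on(c,f), on(f,f)}
2. swap(c,b)  →  {at(c), at(f), linked(b), linked(c), linked(f), on(c,b), on(c,f), on(f,f)}
3. free(b)  →  {at(b), at(c), at(f), linked(b), linked(c), linked(f), on(c,b), on(c,f), on(f,f)}
optimal plan length = 3; 3 ≤ 4

Yes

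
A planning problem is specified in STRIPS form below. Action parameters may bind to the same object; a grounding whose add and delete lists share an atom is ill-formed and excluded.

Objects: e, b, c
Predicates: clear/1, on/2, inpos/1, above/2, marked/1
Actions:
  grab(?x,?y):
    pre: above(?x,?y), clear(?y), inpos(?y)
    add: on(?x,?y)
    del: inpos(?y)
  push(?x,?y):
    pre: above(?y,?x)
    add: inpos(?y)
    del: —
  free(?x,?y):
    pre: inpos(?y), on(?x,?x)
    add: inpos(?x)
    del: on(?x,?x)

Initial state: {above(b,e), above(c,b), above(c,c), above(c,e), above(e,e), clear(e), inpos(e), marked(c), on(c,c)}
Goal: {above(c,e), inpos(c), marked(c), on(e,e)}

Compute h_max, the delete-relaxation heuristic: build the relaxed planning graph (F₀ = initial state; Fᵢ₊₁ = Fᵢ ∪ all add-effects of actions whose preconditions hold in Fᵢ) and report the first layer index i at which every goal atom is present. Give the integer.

1

F0 = init (9 atoms)
F1 = F0 ∪ {inpos(b), inpos(c), on(b,e), on(c,e), on(e,e)}  (14 atoms)
goal ⊆ F1  ⇒  h_max = 1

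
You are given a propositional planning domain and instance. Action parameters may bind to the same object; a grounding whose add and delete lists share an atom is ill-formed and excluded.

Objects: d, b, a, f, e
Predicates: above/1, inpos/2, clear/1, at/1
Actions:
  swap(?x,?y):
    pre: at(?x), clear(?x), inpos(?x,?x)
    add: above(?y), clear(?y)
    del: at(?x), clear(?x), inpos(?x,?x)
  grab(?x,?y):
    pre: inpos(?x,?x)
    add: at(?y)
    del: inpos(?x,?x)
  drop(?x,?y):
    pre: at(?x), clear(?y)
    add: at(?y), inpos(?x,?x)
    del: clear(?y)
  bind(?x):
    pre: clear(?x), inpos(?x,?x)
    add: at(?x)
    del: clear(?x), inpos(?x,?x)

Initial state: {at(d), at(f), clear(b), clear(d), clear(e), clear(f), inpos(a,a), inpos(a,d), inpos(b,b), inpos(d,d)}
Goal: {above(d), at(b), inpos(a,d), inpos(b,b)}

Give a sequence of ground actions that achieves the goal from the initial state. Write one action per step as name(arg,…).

1. drop(f,b)  →  {at(b), at(d), at(f), clear(d), clear(e), clear(f), inpos(a,a), inpos(a,d), inpos(b,b), inpos(d,d), inpos(f,f)}
2. swap(f,d)  →  {above(d), at(b), at(d), clear(d), clear(e), inpos(a,a), inpos(a,d), inpos(b,b), inpos(d,d)}

drop(f,b); swap(f,d)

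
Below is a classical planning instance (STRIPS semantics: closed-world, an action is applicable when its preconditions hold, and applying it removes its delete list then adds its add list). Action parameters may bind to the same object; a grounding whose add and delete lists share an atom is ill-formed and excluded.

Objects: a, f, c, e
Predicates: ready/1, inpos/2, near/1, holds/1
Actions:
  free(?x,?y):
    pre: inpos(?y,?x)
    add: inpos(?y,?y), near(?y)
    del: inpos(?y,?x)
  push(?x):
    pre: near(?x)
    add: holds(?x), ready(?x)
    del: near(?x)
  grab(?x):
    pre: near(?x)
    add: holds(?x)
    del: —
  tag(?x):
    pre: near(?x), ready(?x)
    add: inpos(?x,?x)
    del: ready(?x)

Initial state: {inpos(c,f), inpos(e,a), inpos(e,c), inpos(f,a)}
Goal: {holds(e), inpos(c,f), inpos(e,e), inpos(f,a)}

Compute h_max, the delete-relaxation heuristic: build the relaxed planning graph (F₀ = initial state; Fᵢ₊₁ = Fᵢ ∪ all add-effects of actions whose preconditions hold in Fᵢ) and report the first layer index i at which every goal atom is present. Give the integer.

2

F0 = init (4 atoms)
F1 = F0 ∪ {inpos(c,c), inpos(e,e), inpos(f,f), near(c), near(e), near(f)}  (10 atoms)
F2 = F1 ∪ {holds(c), holds(e), holds(f), ready(c), ready(e), ready(f)}  (16 atoms)
goal ⊆ F2  ⇒  h_max = 2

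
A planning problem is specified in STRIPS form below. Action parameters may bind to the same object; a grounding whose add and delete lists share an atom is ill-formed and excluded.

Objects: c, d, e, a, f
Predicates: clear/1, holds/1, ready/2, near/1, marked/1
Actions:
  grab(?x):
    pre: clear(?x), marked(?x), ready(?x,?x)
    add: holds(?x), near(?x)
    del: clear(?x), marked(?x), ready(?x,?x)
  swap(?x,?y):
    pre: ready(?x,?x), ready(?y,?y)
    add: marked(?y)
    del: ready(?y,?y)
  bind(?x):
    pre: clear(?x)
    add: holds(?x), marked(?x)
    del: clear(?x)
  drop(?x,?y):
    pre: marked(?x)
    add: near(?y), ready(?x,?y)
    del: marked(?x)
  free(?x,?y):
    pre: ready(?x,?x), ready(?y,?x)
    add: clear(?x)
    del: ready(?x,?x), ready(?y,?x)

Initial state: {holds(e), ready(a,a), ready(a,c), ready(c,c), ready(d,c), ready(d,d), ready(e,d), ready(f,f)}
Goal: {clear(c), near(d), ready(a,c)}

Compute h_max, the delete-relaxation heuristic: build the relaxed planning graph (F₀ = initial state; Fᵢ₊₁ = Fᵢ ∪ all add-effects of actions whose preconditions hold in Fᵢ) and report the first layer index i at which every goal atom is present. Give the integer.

2

F0 = init (8 atoms)
F1 = F0 ∪ {clear(a), clear(c), clear(d), clear(f), marked(a), marked(c), marked(d), marked(f)}  (16 atoms)
F2 = F1 ∪ {holds(a), holds(c), holds(d), holds(f), near(a), near(c), near(d), near(e), near(f), ready(a,d), ready(a,e), ready(a,f), ready(c,a), ready(c,d), ready(c,e), ready(c,f), ready(d,a), ready(d,e), ready(d,f), ready(f,a), ready(f,c), ready(f,d), ready(f,e)}  (39 atoms)
goal ⊆ F2  ⇒  h_max = 2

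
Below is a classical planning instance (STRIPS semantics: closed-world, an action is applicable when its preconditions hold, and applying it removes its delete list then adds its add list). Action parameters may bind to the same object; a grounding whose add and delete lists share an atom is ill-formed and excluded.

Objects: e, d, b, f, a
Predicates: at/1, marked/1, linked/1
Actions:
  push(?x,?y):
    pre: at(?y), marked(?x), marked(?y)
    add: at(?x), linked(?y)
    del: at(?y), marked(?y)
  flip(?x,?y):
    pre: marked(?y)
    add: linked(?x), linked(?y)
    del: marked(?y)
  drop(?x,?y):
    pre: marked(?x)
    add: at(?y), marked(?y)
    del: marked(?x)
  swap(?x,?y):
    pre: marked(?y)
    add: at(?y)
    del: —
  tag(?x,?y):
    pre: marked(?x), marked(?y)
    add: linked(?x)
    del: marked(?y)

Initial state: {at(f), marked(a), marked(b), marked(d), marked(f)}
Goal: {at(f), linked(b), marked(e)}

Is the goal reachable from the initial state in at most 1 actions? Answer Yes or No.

No

1. flip(e,b)  →  {at(f), linked(b), linked(e), marked(a), marked(d), marked(f)}
2. drop(d,e)  →  {at(e), at(f), linked(b), linked(e), marked(a), marked(e), marked(f)}
optimal plan length = 2; 2 > 1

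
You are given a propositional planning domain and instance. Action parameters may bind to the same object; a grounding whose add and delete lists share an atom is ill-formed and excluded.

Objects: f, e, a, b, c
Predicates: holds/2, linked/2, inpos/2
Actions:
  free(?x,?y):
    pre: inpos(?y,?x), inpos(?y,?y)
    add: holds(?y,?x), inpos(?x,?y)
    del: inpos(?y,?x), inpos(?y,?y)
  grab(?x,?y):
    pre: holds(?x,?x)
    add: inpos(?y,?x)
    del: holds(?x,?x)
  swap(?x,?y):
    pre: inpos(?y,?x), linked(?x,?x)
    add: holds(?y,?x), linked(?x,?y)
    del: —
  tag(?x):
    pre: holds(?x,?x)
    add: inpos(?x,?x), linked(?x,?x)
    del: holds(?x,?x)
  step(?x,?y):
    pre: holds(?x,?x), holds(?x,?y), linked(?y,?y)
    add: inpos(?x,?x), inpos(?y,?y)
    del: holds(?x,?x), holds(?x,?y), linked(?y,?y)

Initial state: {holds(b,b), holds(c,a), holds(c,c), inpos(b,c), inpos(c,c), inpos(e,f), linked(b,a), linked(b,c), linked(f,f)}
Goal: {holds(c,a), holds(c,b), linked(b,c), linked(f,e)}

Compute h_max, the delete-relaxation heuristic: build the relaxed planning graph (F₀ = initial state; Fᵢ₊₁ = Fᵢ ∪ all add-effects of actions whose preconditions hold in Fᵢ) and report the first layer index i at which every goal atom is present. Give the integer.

2

F0 = init (9 atoms)
F1 = F0 ∪ {holds(e,f), inpos(a,b), inpos(a,c), inpos(b,b), inpos(c,b), inpos(e,b), inpos(e,c), inpos(f,b), inpos(f,c), linked(b,b), linked(c,c), linked(f,e)}  (21 atoms)
F2 = F1 ∪ {holds(a,b), holds(a,c), holds(b,c), holds(c,b), holds(e,b), holds(e,c), holds(f,b), holds(f,c), linked(b,e), linked(b,f), linked(c,a), linked(c,b), linked(c,e), linked(c,f)}  (35 atoms)
goal ⊆ F2  ⇒  h_max = 2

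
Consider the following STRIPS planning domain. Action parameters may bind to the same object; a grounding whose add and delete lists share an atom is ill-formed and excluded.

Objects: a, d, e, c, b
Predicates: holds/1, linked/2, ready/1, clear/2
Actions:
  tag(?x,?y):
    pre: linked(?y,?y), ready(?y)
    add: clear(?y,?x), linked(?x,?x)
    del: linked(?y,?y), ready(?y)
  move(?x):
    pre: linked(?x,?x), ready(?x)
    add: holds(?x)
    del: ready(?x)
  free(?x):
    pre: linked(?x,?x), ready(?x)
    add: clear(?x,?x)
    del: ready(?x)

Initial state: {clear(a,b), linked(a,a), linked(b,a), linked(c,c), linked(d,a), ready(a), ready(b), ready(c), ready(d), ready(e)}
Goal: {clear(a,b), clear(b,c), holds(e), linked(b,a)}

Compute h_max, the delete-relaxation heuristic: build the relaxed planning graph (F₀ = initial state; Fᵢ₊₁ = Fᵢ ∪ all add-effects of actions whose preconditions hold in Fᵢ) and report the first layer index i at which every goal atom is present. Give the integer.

F0 = init (10 atoms)
F1 = F0 ∪ {clear(a,a), clear(a,c), clear(a,d), clear(a,e), clear(c,a), clear(c,b), clear(c,c), clear(c,d), clear(c,e), holds(a), holds(c), linked(b,b), linked(d,d), linked(e,e)}  (24 atoms)
F2 = F1 ∪ {clear(b,a), clear(b,b), clear(b,c), clear(b,d), clear(b,e), clear(d,a), clear(d,b), clear(d,c), clear(d,d), clear(d,e), clear(e,a), clear(e,b), clear(e,c), clear(e,d), clear(e,e), holds(b), holds(d), holds(e)}  (42 atoms)
goal ⊆ F2  ⇒  h_max = 2

2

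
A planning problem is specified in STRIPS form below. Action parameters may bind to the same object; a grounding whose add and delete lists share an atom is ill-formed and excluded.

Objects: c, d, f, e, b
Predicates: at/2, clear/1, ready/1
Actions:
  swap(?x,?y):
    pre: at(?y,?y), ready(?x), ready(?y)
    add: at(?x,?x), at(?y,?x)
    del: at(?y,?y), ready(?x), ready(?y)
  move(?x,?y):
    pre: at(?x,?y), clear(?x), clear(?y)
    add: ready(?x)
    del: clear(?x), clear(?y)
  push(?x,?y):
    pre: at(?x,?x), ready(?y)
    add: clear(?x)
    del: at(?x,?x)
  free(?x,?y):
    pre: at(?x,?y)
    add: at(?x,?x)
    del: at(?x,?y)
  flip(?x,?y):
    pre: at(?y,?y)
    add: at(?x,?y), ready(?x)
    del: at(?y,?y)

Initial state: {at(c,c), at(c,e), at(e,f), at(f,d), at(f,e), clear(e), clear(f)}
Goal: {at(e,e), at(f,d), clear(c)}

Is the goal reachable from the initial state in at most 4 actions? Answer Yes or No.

Yes

1. move(f,e)  →  {at(c,c), at(c,e), at(e,f), at(f,d), at(f,e), ready(f)}
2. push(c,f)  →  {at(c,e), at(e,f), at(f,d), at(f,e), clear(c), ready(f)}
3. free(e,f)  →  {at(c,e), at(e,e), at(f,d), at(f,e), clear(c), ready(f)}
optimal plan length = 3; 3 ≤ 4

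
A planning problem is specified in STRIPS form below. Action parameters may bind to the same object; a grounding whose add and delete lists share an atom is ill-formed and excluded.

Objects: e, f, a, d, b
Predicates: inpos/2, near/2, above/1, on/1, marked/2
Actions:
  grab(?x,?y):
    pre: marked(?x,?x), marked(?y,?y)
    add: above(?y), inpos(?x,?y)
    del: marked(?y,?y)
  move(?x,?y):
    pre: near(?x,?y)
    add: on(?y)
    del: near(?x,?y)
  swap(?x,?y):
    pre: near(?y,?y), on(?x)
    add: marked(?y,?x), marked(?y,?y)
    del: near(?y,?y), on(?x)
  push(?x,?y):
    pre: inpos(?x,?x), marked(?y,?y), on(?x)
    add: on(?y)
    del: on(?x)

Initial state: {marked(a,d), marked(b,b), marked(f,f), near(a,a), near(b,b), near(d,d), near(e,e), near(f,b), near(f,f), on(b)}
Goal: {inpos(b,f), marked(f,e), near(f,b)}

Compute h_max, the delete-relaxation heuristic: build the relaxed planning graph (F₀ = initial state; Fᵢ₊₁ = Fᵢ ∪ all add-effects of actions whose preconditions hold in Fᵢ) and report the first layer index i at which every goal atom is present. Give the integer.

2

F0 = init (10 atoms)
F1 = F0 ∪ {above(b), above(f), inpos(b,b), inpos(b,f), inpos(f,b), inpos(f,f), marked(a,a), marked(a,b), marked(d,b), marked(d,d), marked(e,b), marked(e,e), marked(f,b), on(a), on(d), on(e), on(f)}  (27 atoms)
F2 = F1 ∪ {above(a), above(d), above(e), inpos(a,a), inpos(a,b), inpos(a,d), inpos(a,e), inpos(a,f), inpos(b,a), inpos(b,d), inpos(b,e), inpos(d,a), inpos(d,b), inpos(d,d), inpos(d,e), inpos(d,f), inpos(e,a), inpos(e,b), inpos(e,d), inpos(e,e), inpos(e,f), inpos(f,a), inpos(f,d), inpos(f,e), marked(a,e), marked(a,f), marked(b,a), marked(b,d), marked(b,e), marked(b,f), marked(d,a), marked(d,e), marked(d,f), marked(e,a), marked(e,d), marked(e,f), marked(f,a), marked(f,d), marked(f,e)}  (66 atoms)
goal ⊆ F2  ⇒  h_max = 2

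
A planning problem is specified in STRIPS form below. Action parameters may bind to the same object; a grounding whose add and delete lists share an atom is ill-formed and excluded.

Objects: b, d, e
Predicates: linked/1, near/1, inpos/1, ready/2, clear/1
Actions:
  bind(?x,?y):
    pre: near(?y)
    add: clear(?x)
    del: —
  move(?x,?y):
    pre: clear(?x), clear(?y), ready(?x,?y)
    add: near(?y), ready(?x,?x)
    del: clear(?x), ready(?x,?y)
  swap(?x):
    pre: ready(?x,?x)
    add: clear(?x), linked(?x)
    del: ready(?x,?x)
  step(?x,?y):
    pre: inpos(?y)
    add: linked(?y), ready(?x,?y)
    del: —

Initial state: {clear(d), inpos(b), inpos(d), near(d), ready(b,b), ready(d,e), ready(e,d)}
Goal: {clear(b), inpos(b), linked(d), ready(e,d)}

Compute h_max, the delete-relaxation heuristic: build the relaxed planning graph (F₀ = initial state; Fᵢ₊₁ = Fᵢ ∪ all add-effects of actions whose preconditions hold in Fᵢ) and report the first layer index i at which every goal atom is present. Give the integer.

F0 = init (7 atoms)
F1 = F0 ∪ {clear(b), clear(e), linked(b), linked(d), ready(b,d), ready(d,b), ready(d,d), ready(e,b)}  (15 atoms)
goal ⊆ F1  ⇒  h_max = 1

1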